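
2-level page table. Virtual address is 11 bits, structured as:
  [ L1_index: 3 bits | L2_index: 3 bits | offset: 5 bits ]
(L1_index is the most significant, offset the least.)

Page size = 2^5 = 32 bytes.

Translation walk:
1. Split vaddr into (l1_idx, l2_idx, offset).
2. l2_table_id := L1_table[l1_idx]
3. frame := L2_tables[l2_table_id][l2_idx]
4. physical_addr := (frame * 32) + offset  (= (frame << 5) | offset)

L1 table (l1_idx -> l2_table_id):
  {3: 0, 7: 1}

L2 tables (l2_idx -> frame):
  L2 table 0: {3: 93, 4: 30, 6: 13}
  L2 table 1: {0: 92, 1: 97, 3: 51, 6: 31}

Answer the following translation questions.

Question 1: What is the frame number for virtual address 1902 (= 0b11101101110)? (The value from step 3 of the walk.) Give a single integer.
vaddr = 1902: l1_idx=7, l2_idx=3
L1[7] = 1; L2[1][3] = 51

Answer: 51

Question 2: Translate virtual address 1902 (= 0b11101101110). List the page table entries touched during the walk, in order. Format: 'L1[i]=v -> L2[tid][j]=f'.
Answer: L1[7]=1 -> L2[1][3]=51

Derivation:
vaddr = 1902 = 0b11101101110
Split: l1_idx=7, l2_idx=3, offset=14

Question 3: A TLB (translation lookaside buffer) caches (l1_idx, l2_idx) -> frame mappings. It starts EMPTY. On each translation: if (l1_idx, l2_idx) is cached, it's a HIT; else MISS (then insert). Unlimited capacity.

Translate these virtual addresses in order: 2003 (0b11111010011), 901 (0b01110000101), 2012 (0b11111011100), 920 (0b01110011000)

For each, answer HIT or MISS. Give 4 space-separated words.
Answer: MISS MISS HIT HIT

Derivation:
vaddr=2003: (7,6) not in TLB -> MISS, insert
vaddr=901: (3,4) not in TLB -> MISS, insert
vaddr=2012: (7,6) in TLB -> HIT
vaddr=920: (3,4) in TLB -> HIT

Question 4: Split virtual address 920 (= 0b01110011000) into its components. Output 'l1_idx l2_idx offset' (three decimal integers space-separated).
vaddr = 920 = 0b01110011000
  top 3 bits -> l1_idx = 3
  next 3 bits -> l2_idx = 4
  bottom 5 bits -> offset = 24

Answer: 3 4 24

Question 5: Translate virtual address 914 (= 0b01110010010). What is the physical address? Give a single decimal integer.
Answer: 978

Derivation:
vaddr = 914 = 0b01110010010
Split: l1_idx=3, l2_idx=4, offset=18
L1[3] = 0
L2[0][4] = 30
paddr = 30 * 32 + 18 = 978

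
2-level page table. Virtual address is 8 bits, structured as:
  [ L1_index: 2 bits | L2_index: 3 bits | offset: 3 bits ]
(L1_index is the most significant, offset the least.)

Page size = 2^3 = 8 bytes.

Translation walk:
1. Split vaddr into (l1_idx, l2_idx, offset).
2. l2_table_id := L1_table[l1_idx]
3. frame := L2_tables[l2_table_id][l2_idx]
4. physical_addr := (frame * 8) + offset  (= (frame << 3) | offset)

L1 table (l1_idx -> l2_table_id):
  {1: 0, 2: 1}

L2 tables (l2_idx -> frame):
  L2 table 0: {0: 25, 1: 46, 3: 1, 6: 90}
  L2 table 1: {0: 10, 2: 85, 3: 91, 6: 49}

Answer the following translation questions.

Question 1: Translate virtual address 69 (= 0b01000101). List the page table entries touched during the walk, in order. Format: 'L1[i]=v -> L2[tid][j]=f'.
Answer: L1[1]=0 -> L2[0][0]=25

Derivation:
vaddr = 69 = 0b01000101
Split: l1_idx=1, l2_idx=0, offset=5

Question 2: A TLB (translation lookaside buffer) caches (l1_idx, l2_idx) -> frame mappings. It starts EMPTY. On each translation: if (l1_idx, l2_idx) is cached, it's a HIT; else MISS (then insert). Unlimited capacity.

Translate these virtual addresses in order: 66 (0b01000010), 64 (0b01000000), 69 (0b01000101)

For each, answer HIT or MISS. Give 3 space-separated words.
vaddr=66: (1,0) not in TLB -> MISS, insert
vaddr=64: (1,0) in TLB -> HIT
vaddr=69: (1,0) in TLB -> HIT

Answer: MISS HIT HIT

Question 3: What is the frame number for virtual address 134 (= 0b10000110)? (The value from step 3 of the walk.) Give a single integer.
Answer: 10

Derivation:
vaddr = 134: l1_idx=2, l2_idx=0
L1[2] = 1; L2[1][0] = 10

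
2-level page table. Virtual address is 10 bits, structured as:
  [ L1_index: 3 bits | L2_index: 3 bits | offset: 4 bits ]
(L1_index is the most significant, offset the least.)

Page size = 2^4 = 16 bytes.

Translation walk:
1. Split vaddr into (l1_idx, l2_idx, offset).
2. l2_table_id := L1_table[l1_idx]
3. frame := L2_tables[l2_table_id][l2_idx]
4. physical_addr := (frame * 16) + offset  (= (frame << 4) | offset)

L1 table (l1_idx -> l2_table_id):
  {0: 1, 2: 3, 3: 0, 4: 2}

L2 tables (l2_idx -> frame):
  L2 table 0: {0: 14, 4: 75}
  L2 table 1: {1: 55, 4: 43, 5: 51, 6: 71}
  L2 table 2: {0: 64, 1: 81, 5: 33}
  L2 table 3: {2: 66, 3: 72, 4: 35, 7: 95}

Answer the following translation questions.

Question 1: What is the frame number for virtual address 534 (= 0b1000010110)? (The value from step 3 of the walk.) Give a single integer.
vaddr = 534: l1_idx=4, l2_idx=1
L1[4] = 2; L2[2][1] = 81

Answer: 81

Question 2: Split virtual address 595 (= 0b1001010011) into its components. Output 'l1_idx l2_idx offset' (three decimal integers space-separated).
Answer: 4 5 3

Derivation:
vaddr = 595 = 0b1001010011
  top 3 bits -> l1_idx = 4
  next 3 bits -> l2_idx = 5
  bottom 4 bits -> offset = 3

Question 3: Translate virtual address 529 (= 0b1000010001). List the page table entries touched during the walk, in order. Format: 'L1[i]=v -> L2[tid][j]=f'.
Answer: L1[4]=2 -> L2[2][1]=81

Derivation:
vaddr = 529 = 0b1000010001
Split: l1_idx=4, l2_idx=1, offset=1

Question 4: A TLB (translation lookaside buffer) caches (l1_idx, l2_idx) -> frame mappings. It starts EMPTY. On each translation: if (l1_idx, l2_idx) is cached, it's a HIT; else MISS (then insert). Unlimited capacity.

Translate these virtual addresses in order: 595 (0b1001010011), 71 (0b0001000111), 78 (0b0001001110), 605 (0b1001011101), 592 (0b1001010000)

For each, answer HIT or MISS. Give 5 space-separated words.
vaddr=595: (4,5) not in TLB -> MISS, insert
vaddr=71: (0,4) not in TLB -> MISS, insert
vaddr=78: (0,4) in TLB -> HIT
vaddr=605: (4,5) in TLB -> HIT
vaddr=592: (4,5) in TLB -> HIT

Answer: MISS MISS HIT HIT HIT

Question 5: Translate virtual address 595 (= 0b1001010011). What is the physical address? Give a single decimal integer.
vaddr = 595 = 0b1001010011
Split: l1_idx=4, l2_idx=5, offset=3
L1[4] = 2
L2[2][5] = 33
paddr = 33 * 16 + 3 = 531

Answer: 531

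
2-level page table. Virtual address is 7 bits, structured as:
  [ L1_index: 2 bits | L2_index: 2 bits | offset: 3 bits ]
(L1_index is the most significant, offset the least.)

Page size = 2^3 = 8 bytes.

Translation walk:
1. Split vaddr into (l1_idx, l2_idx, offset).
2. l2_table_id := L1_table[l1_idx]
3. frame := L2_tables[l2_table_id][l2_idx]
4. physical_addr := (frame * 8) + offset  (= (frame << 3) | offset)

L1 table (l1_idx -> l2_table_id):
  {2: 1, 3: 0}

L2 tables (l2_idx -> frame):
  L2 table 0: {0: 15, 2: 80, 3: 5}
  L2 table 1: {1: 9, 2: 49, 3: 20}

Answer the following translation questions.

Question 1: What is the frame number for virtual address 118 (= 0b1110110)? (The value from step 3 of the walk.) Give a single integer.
Answer: 80

Derivation:
vaddr = 118: l1_idx=3, l2_idx=2
L1[3] = 0; L2[0][2] = 80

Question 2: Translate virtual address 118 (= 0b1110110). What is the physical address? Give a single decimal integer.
Answer: 646

Derivation:
vaddr = 118 = 0b1110110
Split: l1_idx=3, l2_idx=2, offset=6
L1[3] = 0
L2[0][2] = 80
paddr = 80 * 8 + 6 = 646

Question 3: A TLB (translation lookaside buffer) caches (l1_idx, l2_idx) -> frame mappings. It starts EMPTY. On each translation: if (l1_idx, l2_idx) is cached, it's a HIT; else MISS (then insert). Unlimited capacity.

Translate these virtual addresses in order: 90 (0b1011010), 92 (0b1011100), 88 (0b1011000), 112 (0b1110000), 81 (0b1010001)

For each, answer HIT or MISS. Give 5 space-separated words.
vaddr=90: (2,3) not in TLB -> MISS, insert
vaddr=92: (2,3) in TLB -> HIT
vaddr=88: (2,3) in TLB -> HIT
vaddr=112: (3,2) not in TLB -> MISS, insert
vaddr=81: (2,2) not in TLB -> MISS, insert

Answer: MISS HIT HIT MISS MISS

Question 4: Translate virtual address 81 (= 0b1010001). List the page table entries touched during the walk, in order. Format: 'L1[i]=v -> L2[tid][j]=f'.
Answer: L1[2]=1 -> L2[1][2]=49

Derivation:
vaddr = 81 = 0b1010001
Split: l1_idx=2, l2_idx=2, offset=1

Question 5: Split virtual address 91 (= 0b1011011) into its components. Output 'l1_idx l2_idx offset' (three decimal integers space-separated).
Answer: 2 3 3

Derivation:
vaddr = 91 = 0b1011011
  top 2 bits -> l1_idx = 2
  next 2 bits -> l2_idx = 3
  bottom 3 bits -> offset = 3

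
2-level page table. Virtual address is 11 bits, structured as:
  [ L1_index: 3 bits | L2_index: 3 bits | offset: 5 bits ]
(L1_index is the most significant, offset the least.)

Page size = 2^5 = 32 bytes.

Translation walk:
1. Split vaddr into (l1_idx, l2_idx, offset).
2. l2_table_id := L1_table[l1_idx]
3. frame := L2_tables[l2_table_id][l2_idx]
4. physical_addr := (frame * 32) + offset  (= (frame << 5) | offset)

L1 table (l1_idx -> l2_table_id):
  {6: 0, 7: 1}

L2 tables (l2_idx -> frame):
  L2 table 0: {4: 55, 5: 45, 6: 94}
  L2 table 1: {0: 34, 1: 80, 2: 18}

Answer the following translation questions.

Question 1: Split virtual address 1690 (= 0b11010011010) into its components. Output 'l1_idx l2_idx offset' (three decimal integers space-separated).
Answer: 6 4 26

Derivation:
vaddr = 1690 = 0b11010011010
  top 3 bits -> l1_idx = 6
  next 3 bits -> l2_idx = 4
  bottom 5 bits -> offset = 26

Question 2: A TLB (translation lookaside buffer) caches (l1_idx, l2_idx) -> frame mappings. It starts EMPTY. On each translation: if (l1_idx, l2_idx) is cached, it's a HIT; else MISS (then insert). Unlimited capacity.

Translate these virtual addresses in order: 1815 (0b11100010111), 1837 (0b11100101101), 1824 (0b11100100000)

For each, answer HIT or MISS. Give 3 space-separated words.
Answer: MISS MISS HIT

Derivation:
vaddr=1815: (7,0) not in TLB -> MISS, insert
vaddr=1837: (7,1) not in TLB -> MISS, insert
vaddr=1824: (7,1) in TLB -> HIT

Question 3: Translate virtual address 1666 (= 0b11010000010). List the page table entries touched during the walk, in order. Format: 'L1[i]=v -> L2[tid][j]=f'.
vaddr = 1666 = 0b11010000010
Split: l1_idx=6, l2_idx=4, offset=2

Answer: L1[6]=0 -> L2[0][4]=55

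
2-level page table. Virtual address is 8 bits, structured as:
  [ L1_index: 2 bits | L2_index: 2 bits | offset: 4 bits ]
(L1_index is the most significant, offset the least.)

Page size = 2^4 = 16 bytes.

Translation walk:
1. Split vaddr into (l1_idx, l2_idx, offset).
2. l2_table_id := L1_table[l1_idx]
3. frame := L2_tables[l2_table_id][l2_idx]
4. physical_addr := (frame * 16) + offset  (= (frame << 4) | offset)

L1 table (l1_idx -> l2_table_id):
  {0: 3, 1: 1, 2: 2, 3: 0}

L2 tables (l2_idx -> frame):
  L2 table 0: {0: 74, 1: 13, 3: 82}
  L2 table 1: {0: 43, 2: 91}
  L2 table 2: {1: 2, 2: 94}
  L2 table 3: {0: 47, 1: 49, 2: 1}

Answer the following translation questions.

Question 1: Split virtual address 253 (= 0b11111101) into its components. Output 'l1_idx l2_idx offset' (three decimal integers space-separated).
Answer: 3 3 13

Derivation:
vaddr = 253 = 0b11111101
  top 2 bits -> l1_idx = 3
  next 2 bits -> l2_idx = 3
  bottom 4 bits -> offset = 13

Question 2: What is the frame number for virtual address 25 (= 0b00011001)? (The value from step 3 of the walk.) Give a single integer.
Answer: 49

Derivation:
vaddr = 25: l1_idx=0, l2_idx=1
L1[0] = 3; L2[3][1] = 49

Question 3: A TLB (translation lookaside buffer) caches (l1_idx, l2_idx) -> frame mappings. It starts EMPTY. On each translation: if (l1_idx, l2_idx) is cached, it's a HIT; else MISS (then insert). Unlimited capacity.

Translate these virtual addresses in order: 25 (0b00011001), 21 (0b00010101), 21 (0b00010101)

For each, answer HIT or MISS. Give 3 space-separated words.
Answer: MISS HIT HIT

Derivation:
vaddr=25: (0,1) not in TLB -> MISS, insert
vaddr=21: (0,1) in TLB -> HIT
vaddr=21: (0,1) in TLB -> HIT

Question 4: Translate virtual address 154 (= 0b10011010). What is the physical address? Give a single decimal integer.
Answer: 42

Derivation:
vaddr = 154 = 0b10011010
Split: l1_idx=2, l2_idx=1, offset=10
L1[2] = 2
L2[2][1] = 2
paddr = 2 * 16 + 10 = 42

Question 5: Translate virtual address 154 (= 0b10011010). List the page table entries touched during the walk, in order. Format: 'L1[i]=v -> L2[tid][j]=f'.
Answer: L1[2]=2 -> L2[2][1]=2

Derivation:
vaddr = 154 = 0b10011010
Split: l1_idx=2, l2_idx=1, offset=10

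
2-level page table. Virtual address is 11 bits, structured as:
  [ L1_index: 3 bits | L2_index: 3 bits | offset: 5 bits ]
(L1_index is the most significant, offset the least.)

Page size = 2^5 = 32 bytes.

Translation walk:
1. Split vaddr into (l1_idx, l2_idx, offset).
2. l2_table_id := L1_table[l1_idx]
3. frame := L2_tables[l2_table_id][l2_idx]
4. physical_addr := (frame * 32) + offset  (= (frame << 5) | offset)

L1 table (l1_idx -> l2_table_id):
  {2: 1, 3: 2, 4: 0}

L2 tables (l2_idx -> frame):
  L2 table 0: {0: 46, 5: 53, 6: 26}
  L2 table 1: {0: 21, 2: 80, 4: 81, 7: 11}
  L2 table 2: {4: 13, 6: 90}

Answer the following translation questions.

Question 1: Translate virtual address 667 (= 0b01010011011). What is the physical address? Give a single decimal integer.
vaddr = 667 = 0b01010011011
Split: l1_idx=2, l2_idx=4, offset=27
L1[2] = 1
L2[1][4] = 81
paddr = 81 * 32 + 27 = 2619

Answer: 2619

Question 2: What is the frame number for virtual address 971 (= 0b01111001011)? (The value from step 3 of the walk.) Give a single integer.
vaddr = 971: l1_idx=3, l2_idx=6
L1[3] = 2; L2[2][6] = 90

Answer: 90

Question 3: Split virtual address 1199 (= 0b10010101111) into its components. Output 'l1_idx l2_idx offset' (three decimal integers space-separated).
Answer: 4 5 15

Derivation:
vaddr = 1199 = 0b10010101111
  top 3 bits -> l1_idx = 4
  next 3 bits -> l2_idx = 5
  bottom 5 bits -> offset = 15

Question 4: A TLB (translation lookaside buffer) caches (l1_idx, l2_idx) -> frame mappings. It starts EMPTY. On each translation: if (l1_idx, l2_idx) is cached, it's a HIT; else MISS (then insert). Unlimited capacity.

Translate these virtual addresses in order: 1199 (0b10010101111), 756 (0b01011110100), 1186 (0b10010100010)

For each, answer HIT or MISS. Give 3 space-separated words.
vaddr=1199: (4,5) not in TLB -> MISS, insert
vaddr=756: (2,7) not in TLB -> MISS, insert
vaddr=1186: (4,5) in TLB -> HIT

Answer: MISS MISS HIT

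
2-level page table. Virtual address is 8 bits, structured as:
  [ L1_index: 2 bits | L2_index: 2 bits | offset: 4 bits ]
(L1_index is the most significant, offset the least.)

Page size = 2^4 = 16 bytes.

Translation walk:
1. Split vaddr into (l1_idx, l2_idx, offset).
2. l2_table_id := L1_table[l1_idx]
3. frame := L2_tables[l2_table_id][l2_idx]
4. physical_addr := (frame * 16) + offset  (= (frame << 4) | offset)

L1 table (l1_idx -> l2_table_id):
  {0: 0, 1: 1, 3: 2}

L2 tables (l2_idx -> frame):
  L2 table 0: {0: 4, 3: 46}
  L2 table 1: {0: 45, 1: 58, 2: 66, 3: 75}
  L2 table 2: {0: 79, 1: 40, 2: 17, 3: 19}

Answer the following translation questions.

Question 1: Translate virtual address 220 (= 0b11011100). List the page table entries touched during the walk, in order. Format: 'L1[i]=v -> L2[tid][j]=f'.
Answer: L1[3]=2 -> L2[2][1]=40

Derivation:
vaddr = 220 = 0b11011100
Split: l1_idx=3, l2_idx=1, offset=12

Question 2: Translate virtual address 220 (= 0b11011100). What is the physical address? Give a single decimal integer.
vaddr = 220 = 0b11011100
Split: l1_idx=3, l2_idx=1, offset=12
L1[3] = 2
L2[2][1] = 40
paddr = 40 * 16 + 12 = 652

Answer: 652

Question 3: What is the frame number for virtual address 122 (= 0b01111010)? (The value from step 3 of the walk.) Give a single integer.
vaddr = 122: l1_idx=1, l2_idx=3
L1[1] = 1; L2[1][3] = 75

Answer: 75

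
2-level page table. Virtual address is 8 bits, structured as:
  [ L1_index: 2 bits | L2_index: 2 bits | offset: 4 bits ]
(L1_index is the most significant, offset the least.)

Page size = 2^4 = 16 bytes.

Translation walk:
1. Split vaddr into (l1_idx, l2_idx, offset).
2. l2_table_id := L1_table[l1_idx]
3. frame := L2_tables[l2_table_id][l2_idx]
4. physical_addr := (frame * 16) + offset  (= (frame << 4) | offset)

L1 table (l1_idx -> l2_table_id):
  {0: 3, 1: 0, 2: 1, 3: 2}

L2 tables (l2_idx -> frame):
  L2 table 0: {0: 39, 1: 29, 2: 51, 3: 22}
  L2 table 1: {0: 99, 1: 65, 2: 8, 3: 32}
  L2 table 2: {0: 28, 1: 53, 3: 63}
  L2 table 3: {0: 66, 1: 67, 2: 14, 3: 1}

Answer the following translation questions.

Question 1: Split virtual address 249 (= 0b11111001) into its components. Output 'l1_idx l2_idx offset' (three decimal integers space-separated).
vaddr = 249 = 0b11111001
  top 2 bits -> l1_idx = 3
  next 2 bits -> l2_idx = 3
  bottom 4 bits -> offset = 9

Answer: 3 3 9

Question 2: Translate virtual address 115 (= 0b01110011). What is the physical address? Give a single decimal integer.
Answer: 355

Derivation:
vaddr = 115 = 0b01110011
Split: l1_idx=1, l2_idx=3, offset=3
L1[1] = 0
L2[0][3] = 22
paddr = 22 * 16 + 3 = 355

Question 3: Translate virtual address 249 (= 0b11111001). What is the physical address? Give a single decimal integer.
Answer: 1017

Derivation:
vaddr = 249 = 0b11111001
Split: l1_idx=3, l2_idx=3, offset=9
L1[3] = 2
L2[2][3] = 63
paddr = 63 * 16 + 9 = 1017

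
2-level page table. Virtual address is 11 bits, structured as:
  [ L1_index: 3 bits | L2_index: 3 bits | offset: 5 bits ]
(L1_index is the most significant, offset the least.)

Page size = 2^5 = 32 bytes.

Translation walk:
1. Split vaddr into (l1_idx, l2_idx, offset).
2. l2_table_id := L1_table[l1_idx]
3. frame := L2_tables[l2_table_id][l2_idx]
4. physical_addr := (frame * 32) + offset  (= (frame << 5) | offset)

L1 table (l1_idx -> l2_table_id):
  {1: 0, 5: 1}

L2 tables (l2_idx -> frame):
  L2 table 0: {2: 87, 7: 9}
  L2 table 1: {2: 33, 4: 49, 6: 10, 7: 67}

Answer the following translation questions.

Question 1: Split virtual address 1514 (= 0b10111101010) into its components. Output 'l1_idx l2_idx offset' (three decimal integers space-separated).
vaddr = 1514 = 0b10111101010
  top 3 bits -> l1_idx = 5
  next 3 bits -> l2_idx = 7
  bottom 5 bits -> offset = 10

Answer: 5 7 10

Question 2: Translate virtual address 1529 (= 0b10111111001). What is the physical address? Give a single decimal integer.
Answer: 2169

Derivation:
vaddr = 1529 = 0b10111111001
Split: l1_idx=5, l2_idx=7, offset=25
L1[5] = 1
L2[1][7] = 67
paddr = 67 * 32 + 25 = 2169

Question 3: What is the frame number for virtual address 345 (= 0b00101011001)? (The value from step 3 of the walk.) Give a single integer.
Answer: 87

Derivation:
vaddr = 345: l1_idx=1, l2_idx=2
L1[1] = 0; L2[0][2] = 87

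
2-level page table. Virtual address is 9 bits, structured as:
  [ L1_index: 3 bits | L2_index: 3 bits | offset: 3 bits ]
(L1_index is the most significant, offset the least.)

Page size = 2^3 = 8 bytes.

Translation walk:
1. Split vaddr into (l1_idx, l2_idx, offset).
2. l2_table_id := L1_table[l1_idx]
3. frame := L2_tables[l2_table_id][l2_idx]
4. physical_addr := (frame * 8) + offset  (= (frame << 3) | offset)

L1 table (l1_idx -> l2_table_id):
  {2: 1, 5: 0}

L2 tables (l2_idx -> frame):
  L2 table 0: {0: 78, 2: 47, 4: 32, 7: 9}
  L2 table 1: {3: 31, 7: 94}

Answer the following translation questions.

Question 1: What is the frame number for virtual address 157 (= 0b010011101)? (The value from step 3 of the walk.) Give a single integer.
Answer: 31

Derivation:
vaddr = 157: l1_idx=2, l2_idx=3
L1[2] = 1; L2[1][3] = 31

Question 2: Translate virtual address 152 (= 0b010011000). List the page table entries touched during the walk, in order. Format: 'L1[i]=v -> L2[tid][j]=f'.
vaddr = 152 = 0b010011000
Split: l1_idx=2, l2_idx=3, offset=0

Answer: L1[2]=1 -> L2[1][3]=31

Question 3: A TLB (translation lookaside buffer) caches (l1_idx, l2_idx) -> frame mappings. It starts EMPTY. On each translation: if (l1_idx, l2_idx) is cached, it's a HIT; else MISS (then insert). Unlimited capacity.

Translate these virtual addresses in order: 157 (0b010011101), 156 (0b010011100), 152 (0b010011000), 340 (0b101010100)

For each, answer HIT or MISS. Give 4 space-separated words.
Answer: MISS HIT HIT MISS

Derivation:
vaddr=157: (2,3) not in TLB -> MISS, insert
vaddr=156: (2,3) in TLB -> HIT
vaddr=152: (2,3) in TLB -> HIT
vaddr=340: (5,2) not in TLB -> MISS, insert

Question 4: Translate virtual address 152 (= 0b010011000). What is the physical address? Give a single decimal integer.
vaddr = 152 = 0b010011000
Split: l1_idx=2, l2_idx=3, offset=0
L1[2] = 1
L2[1][3] = 31
paddr = 31 * 8 + 0 = 248

Answer: 248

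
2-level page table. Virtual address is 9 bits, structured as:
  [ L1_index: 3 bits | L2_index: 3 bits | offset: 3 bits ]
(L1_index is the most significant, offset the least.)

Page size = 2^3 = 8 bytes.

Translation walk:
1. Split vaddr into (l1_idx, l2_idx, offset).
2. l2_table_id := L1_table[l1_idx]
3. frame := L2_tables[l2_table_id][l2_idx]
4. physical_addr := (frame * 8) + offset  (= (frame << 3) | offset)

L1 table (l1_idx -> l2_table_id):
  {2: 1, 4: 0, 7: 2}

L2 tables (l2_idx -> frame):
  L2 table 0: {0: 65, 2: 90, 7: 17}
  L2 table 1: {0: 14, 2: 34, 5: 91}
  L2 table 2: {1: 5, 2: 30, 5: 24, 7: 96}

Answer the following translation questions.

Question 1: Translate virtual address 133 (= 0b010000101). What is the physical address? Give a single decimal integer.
vaddr = 133 = 0b010000101
Split: l1_idx=2, l2_idx=0, offset=5
L1[2] = 1
L2[1][0] = 14
paddr = 14 * 8 + 5 = 117

Answer: 117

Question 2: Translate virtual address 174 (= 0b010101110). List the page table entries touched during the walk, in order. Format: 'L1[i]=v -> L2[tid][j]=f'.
vaddr = 174 = 0b010101110
Split: l1_idx=2, l2_idx=5, offset=6

Answer: L1[2]=1 -> L2[1][5]=91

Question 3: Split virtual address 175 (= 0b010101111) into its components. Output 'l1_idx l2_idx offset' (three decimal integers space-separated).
vaddr = 175 = 0b010101111
  top 3 bits -> l1_idx = 2
  next 3 bits -> l2_idx = 5
  bottom 3 bits -> offset = 7

Answer: 2 5 7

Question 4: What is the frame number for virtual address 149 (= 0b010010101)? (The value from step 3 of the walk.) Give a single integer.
vaddr = 149: l1_idx=2, l2_idx=2
L1[2] = 1; L2[1][2] = 34

Answer: 34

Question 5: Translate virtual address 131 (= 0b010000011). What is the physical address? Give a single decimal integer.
vaddr = 131 = 0b010000011
Split: l1_idx=2, l2_idx=0, offset=3
L1[2] = 1
L2[1][0] = 14
paddr = 14 * 8 + 3 = 115

Answer: 115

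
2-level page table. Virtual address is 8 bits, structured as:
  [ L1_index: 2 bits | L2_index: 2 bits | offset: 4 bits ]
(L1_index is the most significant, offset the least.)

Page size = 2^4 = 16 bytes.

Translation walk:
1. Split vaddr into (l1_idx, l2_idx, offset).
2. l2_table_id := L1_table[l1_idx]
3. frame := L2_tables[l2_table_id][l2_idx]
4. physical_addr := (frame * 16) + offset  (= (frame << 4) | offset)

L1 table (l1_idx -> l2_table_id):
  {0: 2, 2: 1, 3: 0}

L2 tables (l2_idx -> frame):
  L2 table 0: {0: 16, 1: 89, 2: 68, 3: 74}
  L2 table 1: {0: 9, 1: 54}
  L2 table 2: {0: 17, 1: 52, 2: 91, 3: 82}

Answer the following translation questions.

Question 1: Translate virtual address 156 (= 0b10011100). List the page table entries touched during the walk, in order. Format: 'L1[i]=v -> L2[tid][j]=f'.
vaddr = 156 = 0b10011100
Split: l1_idx=2, l2_idx=1, offset=12

Answer: L1[2]=1 -> L2[1][1]=54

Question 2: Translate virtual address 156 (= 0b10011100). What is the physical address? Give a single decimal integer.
Answer: 876

Derivation:
vaddr = 156 = 0b10011100
Split: l1_idx=2, l2_idx=1, offset=12
L1[2] = 1
L2[1][1] = 54
paddr = 54 * 16 + 12 = 876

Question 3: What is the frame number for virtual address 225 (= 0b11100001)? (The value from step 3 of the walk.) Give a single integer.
Answer: 68

Derivation:
vaddr = 225: l1_idx=3, l2_idx=2
L1[3] = 0; L2[0][2] = 68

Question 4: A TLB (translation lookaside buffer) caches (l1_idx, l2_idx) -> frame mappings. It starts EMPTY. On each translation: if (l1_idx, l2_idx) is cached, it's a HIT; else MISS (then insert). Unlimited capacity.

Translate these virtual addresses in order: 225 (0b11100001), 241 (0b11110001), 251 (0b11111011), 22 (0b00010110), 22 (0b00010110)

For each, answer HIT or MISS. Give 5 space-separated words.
vaddr=225: (3,2) not in TLB -> MISS, insert
vaddr=241: (3,3) not in TLB -> MISS, insert
vaddr=251: (3,3) in TLB -> HIT
vaddr=22: (0,1) not in TLB -> MISS, insert
vaddr=22: (0,1) in TLB -> HIT

Answer: MISS MISS HIT MISS HIT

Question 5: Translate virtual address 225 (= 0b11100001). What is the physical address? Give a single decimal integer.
vaddr = 225 = 0b11100001
Split: l1_idx=3, l2_idx=2, offset=1
L1[3] = 0
L2[0][2] = 68
paddr = 68 * 16 + 1 = 1089

Answer: 1089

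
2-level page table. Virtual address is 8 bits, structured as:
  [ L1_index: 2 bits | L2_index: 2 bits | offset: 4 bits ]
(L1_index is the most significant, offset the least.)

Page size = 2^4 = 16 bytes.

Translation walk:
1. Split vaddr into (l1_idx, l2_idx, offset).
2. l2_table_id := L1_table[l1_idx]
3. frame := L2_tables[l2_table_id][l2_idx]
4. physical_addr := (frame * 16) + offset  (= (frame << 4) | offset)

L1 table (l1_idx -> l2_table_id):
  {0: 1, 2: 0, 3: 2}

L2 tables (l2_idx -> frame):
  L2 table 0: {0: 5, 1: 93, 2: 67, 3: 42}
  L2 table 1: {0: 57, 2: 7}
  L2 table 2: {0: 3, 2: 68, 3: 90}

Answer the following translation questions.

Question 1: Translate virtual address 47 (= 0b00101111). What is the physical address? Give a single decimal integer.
Answer: 127

Derivation:
vaddr = 47 = 0b00101111
Split: l1_idx=0, l2_idx=2, offset=15
L1[0] = 1
L2[1][2] = 7
paddr = 7 * 16 + 15 = 127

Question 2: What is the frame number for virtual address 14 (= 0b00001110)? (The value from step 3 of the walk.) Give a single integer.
Answer: 57

Derivation:
vaddr = 14: l1_idx=0, l2_idx=0
L1[0] = 1; L2[1][0] = 57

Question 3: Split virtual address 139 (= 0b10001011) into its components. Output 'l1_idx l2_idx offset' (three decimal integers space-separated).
Answer: 2 0 11

Derivation:
vaddr = 139 = 0b10001011
  top 2 bits -> l1_idx = 2
  next 2 bits -> l2_idx = 0
  bottom 4 bits -> offset = 11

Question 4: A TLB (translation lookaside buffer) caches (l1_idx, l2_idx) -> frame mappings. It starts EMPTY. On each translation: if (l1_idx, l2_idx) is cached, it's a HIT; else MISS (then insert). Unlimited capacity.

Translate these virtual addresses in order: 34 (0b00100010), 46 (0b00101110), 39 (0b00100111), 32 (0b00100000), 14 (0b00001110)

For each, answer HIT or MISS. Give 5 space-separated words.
vaddr=34: (0,2) not in TLB -> MISS, insert
vaddr=46: (0,2) in TLB -> HIT
vaddr=39: (0,2) in TLB -> HIT
vaddr=32: (0,2) in TLB -> HIT
vaddr=14: (0,0) not in TLB -> MISS, insert

Answer: MISS HIT HIT HIT MISS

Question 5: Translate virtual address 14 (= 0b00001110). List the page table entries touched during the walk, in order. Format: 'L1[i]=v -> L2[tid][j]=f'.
Answer: L1[0]=1 -> L2[1][0]=57

Derivation:
vaddr = 14 = 0b00001110
Split: l1_idx=0, l2_idx=0, offset=14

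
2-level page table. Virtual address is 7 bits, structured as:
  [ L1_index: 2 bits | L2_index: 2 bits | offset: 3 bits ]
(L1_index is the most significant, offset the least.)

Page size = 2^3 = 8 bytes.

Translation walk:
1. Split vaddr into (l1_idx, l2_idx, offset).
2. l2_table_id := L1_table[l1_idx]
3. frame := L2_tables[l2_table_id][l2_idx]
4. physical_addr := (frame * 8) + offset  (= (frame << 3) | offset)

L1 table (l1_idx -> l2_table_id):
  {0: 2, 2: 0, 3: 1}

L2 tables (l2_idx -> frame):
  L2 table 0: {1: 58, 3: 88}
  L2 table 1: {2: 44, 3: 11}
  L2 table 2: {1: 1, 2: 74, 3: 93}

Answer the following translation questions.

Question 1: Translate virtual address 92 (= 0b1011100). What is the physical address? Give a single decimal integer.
vaddr = 92 = 0b1011100
Split: l1_idx=2, l2_idx=3, offset=4
L1[2] = 0
L2[0][3] = 88
paddr = 88 * 8 + 4 = 708

Answer: 708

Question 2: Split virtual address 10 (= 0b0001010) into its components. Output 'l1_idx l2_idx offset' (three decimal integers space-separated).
Answer: 0 1 2

Derivation:
vaddr = 10 = 0b0001010
  top 2 bits -> l1_idx = 0
  next 2 bits -> l2_idx = 1
  bottom 3 bits -> offset = 2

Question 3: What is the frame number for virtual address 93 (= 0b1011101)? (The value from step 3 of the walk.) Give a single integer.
vaddr = 93: l1_idx=2, l2_idx=3
L1[2] = 0; L2[0][3] = 88

Answer: 88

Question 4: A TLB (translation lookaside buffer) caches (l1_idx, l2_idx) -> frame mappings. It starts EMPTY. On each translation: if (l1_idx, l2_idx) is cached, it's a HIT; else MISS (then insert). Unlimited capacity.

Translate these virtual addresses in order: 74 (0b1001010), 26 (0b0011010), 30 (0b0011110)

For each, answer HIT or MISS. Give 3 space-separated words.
vaddr=74: (2,1) not in TLB -> MISS, insert
vaddr=26: (0,3) not in TLB -> MISS, insert
vaddr=30: (0,3) in TLB -> HIT

Answer: MISS MISS HIT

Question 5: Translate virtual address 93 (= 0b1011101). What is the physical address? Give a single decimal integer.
Answer: 709

Derivation:
vaddr = 93 = 0b1011101
Split: l1_idx=2, l2_idx=3, offset=5
L1[2] = 0
L2[0][3] = 88
paddr = 88 * 8 + 5 = 709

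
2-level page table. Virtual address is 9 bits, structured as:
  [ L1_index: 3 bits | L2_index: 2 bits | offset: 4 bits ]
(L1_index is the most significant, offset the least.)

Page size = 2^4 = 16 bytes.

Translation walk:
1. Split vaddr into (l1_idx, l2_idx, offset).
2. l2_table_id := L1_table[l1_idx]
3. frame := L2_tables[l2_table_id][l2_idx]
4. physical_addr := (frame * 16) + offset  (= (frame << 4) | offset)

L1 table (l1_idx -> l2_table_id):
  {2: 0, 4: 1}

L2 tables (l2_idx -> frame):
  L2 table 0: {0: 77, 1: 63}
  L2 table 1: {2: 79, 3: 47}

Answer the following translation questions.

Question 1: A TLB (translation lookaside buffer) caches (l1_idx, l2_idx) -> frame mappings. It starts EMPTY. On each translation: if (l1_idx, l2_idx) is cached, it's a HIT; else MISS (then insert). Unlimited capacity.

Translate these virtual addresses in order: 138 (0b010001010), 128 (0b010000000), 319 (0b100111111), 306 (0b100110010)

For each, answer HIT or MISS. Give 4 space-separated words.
Answer: MISS HIT MISS HIT

Derivation:
vaddr=138: (2,0) not in TLB -> MISS, insert
vaddr=128: (2,0) in TLB -> HIT
vaddr=319: (4,3) not in TLB -> MISS, insert
vaddr=306: (4,3) in TLB -> HIT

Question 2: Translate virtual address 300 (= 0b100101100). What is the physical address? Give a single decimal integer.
Answer: 1276

Derivation:
vaddr = 300 = 0b100101100
Split: l1_idx=4, l2_idx=2, offset=12
L1[4] = 1
L2[1][2] = 79
paddr = 79 * 16 + 12 = 1276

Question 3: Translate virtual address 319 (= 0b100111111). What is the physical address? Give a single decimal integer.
vaddr = 319 = 0b100111111
Split: l1_idx=4, l2_idx=3, offset=15
L1[4] = 1
L2[1][3] = 47
paddr = 47 * 16 + 15 = 767

Answer: 767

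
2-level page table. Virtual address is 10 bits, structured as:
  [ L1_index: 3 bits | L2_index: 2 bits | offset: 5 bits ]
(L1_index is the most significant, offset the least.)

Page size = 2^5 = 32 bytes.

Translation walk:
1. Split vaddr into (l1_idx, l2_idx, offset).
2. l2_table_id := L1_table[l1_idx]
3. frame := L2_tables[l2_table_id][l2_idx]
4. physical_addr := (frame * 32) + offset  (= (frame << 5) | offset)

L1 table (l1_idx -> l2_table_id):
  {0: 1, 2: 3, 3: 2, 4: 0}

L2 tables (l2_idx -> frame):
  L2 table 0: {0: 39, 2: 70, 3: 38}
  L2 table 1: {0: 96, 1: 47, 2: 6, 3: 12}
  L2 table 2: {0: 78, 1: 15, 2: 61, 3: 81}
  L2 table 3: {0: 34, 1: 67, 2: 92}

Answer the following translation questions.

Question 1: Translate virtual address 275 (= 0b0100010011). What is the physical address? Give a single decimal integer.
Answer: 1107

Derivation:
vaddr = 275 = 0b0100010011
Split: l1_idx=2, l2_idx=0, offset=19
L1[2] = 3
L2[3][0] = 34
paddr = 34 * 32 + 19 = 1107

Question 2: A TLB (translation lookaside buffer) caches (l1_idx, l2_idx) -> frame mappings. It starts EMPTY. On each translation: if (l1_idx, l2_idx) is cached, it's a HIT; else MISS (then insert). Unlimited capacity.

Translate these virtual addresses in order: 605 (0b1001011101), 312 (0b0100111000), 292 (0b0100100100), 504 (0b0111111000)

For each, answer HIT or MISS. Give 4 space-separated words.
vaddr=605: (4,2) not in TLB -> MISS, insert
vaddr=312: (2,1) not in TLB -> MISS, insert
vaddr=292: (2,1) in TLB -> HIT
vaddr=504: (3,3) not in TLB -> MISS, insert

Answer: MISS MISS HIT MISS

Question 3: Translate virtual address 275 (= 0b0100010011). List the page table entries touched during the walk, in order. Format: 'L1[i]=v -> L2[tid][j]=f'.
vaddr = 275 = 0b0100010011
Split: l1_idx=2, l2_idx=0, offset=19

Answer: L1[2]=3 -> L2[3][0]=34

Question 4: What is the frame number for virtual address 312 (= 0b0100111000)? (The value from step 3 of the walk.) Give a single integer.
Answer: 67

Derivation:
vaddr = 312: l1_idx=2, l2_idx=1
L1[2] = 3; L2[3][1] = 67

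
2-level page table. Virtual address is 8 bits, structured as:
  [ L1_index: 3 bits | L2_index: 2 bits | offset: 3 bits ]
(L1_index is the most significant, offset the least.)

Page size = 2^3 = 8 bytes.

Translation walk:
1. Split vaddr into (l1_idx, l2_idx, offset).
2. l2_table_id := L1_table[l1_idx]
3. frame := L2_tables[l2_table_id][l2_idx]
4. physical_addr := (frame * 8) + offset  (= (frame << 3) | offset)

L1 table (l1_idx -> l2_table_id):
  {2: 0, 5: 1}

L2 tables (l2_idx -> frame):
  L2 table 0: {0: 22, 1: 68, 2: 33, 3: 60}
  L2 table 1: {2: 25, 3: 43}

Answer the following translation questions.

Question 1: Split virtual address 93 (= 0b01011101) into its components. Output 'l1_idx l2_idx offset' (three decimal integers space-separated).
vaddr = 93 = 0b01011101
  top 3 bits -> l1_idx = 2
  next 2 bits -> l2_idx = 3
  bottom 3 bits -> offset = 5

Answer: 2 3 5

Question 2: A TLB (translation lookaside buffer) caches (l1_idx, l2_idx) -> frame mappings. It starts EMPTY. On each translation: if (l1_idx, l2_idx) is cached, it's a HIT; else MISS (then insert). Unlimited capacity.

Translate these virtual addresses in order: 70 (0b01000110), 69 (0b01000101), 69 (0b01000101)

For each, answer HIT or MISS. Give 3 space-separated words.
vaddr=70: (2,0) not in TLB -> MISS, insert
vaddr=69: (2,0) in TLB -> HIT
vaddr=69: (2,0) in TLB -> HIT

Answer: MISS HIT HIT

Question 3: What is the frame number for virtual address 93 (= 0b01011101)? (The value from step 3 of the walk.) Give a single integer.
Answer: 60

Derivation:
vaddr = 93: l1_idx=2, l2_idx=3
L1[2] = 0; L2[0][3] = 60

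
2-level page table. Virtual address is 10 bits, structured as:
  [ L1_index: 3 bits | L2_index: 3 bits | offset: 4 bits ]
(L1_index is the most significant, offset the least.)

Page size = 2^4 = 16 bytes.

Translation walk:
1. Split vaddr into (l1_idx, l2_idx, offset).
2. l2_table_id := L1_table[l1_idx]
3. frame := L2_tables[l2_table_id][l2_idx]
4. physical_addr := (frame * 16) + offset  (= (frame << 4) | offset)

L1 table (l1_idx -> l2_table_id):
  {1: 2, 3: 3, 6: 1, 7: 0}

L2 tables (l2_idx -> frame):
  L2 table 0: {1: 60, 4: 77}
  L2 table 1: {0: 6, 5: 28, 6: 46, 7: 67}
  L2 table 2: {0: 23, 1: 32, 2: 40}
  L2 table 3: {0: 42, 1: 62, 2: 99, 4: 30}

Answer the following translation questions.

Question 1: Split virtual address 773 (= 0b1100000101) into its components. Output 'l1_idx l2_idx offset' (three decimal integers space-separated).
Answer: 6 0 5

Derivation:
vaddr = 773 = 0b1100000101
  top 3 bits -> l1_idx = 6
  next 3 bits -> l2_idx = 0
  bottom 4 bits -> offset = 5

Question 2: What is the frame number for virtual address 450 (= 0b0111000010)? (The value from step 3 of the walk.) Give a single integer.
Answer: 30

Derivation:
vaddr = 450: l1_idx=3, l2_idx=4
L1[3] = 3; L2[3][4] = 30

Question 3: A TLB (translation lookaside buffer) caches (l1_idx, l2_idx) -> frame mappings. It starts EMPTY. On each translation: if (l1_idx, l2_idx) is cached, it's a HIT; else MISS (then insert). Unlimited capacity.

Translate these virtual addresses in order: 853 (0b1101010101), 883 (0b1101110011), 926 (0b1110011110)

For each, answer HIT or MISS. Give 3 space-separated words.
vaddr=853: (6,5) not in TLB -> MISS, insert
vaddr=883: (6,7) not in TLB -> MISS, insert
vaddr=926: (7,1) not in TLB -> MISS, insert

Answer: MISS MISS MISS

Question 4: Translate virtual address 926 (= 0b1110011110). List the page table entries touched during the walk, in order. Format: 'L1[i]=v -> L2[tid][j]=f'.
vaddr = 926 = 0b1110011110
Split: l1_idx=7, l2_idx=1, offset=14

Answer: L1[7]=0 -> L2[0][1]=60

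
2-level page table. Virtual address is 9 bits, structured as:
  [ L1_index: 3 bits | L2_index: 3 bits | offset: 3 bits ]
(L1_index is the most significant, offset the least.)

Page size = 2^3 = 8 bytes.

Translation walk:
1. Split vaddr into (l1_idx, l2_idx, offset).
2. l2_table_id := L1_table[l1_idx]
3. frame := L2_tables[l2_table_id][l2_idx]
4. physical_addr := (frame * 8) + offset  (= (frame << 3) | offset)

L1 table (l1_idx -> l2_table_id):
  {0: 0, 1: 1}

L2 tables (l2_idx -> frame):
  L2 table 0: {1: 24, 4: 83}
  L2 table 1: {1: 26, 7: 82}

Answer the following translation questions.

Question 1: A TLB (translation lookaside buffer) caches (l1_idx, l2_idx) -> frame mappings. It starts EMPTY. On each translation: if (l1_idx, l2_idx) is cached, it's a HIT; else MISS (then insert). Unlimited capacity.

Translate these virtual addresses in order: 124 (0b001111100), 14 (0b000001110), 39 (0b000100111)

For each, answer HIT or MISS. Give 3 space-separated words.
vaddr=124: (1,7) not in TLB -> MISS, insert
vaddr=14: (0,1) not in TLB -> MISS, insert
vaddr=39: (0,4) not in TLB -> MISS, insert

Answer: MISS MISS MISS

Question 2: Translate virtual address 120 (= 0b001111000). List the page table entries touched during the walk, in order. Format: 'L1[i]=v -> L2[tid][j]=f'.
vaddr = 120 = 0b001111000
Split: l1_idx=1, l2_idx=7, offset=0

Answer: L1[1]=1 -> L2[1][7]=82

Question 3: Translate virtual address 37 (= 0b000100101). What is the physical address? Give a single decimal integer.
Answer: 669

Derivation:
vaddr = 37 = 0b000100101
Split: l1_idx=0, l2_idx=4, offset=5
L1[0] = 0
L2[0][4] = 83
paddr = 83 * 8 + 5 = 669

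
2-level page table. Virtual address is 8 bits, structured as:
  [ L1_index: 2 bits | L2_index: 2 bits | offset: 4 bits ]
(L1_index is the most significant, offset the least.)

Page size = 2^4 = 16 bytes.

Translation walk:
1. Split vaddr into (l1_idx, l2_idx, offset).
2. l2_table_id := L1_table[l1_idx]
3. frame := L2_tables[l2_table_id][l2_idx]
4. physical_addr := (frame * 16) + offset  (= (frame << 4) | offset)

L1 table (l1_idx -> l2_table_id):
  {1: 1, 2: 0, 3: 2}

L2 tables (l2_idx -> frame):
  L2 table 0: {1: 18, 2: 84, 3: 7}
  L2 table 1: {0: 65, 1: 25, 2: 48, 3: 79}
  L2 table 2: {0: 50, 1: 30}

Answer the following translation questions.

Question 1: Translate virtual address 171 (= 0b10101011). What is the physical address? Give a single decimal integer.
vaddr = 171 = 0b10101011
Split: l1_idx=2, l2_idx=2, offset=11
L1[2] = 0
L2[0][2] = 84
paddr = 84 * 16 + 11 = 1355

Answer: 1355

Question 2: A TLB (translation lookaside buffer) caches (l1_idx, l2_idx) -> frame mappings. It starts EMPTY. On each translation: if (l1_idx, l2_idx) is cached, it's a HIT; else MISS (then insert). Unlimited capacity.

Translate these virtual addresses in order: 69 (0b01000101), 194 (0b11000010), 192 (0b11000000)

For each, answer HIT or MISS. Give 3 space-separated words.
vaddr=69: (1,0) not in TLB -> MISS, insert
vaddr=194: (3,0) not in TLB -> MISS, insert
vaddr=192: (3,0) in TLB -> HIT

Answer: MISS MISS HIT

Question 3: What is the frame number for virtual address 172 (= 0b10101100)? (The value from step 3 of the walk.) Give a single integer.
Answer: 84

Derivation:
vaddr = 172: l1_idx=2, l2_idx=2
L1[2] = 0; L2[0][2] = 84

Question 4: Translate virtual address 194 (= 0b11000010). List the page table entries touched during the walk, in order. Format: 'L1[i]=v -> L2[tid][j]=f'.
Answer: L1[3]=2 -> L2[2][0]=50

Derivation:
vaddr = 194 = 0b11000010
Split: l1_idx=3, l2_idx=0, offset=2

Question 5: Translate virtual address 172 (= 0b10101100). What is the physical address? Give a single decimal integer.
vaddr = 172 = 0b10101100
Split: l1_idx=2, l2_idx=2, offset=12
L1[2] = 0
L2[0][2] = 84
paddr = 84 * 16 + 12 = 1356

Answer: 1356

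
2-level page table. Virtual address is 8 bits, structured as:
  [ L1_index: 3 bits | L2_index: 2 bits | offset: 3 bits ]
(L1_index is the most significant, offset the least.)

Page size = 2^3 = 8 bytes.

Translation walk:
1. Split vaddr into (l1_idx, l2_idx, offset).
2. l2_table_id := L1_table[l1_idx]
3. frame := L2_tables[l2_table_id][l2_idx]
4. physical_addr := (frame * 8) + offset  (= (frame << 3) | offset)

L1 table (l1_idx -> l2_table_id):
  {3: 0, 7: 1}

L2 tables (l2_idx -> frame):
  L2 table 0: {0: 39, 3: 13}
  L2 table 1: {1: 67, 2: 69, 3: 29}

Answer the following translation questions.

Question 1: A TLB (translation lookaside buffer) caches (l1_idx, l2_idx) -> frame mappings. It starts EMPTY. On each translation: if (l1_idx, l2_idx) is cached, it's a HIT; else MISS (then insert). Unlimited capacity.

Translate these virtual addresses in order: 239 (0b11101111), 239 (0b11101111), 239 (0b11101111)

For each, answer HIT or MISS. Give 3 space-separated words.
Answer: MISS HIT HIT

Derivation:
vaddr=239: (7,1) not in TLB -> MISS, insert
vaddr=239: (7,1) in TLB -> HIT
vaddr=239: (7,1) in TLB -> HIT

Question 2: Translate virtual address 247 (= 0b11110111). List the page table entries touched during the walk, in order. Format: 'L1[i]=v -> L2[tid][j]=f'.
vaddr = 247 = 0b11110111
Split: l1_idx=7, l2_idx=2, offset=7

Answer: L1[7]=1 -> L2[1][2]=69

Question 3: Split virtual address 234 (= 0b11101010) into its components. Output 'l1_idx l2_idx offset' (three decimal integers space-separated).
Answer: 7 1 2

Derivation:
vaddr = 234 = 0b11101010
  top 3 bits -> l1_idx = 7
  next 2 bits -> l2_idx = 1
  bottom 3 bits -> offset = 2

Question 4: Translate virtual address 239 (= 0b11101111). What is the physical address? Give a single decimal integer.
Answer: 543

Derivation:
vaddr = 239 = 0b11101111
Split: l1_idx=7, l2_idx=1, offset=7
L1[7] = 1
L2[1][1] = 67
paddr = 67 * 8 + 7 = 543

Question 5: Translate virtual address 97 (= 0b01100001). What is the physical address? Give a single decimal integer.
Answer: 313

Derivation:
vaddr = 97 = 0b01100001
Split: l1_idx=3, l2_idx=0, offset=1
L1[3] = 0
L2[0][0] = 39
paddr = 39 * 8 + 1 = 313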